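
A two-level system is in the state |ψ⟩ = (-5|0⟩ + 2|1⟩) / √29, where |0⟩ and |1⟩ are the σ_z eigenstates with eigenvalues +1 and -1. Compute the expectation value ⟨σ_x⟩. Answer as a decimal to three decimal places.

⟨σ_x⟩ = 2 Re(a* b)/(|a|²+|b|²) with a = -5, b = 2.
a* b = -10, so ⟨σ_x⟩ = -20/29.

-0.690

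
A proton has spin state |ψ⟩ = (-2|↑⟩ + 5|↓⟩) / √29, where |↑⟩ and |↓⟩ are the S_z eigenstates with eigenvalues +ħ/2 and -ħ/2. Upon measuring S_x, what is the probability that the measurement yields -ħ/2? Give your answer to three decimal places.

0.845

|-x⟩ = (|↑⟩ - |↓⟩)/√2, so ⟨-x|ψ⟩ = (-7) / (√2·√29).
P = |-7|² / 58 = 49/58.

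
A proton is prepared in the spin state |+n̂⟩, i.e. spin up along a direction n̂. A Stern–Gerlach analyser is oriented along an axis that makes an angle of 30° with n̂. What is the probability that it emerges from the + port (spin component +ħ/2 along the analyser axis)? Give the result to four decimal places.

For spin-½, the probability of finding spin-up along an axis at angle θ to the initial spin direction is cos²(θ/2); spin-down is sin²(θ/2).
θ = 30°, so P = cos²(15°) ≈ 0.9330.

0.9330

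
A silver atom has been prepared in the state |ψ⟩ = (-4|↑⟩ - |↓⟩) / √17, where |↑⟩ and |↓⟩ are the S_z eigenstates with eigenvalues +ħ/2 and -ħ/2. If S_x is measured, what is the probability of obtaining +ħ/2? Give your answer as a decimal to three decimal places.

|+x⟩ = (|↑⟩ + |↓⟩)/√2, so ⟨+x|ψ⟩ = (-5) / (√2·√17).
P = |-5|² / 34 = 25/34.

0.735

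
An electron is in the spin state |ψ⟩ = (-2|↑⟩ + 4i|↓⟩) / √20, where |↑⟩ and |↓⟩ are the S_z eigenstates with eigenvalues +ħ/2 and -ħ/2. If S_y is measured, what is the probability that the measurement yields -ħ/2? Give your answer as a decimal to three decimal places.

|-y⟩ = (|↑⟩ - i|↓⟩)/√2, so ⟨-y|ψ⟩ = (-6) / (√2·√20).
P = |-6|² / 40 = 36/40.

0.900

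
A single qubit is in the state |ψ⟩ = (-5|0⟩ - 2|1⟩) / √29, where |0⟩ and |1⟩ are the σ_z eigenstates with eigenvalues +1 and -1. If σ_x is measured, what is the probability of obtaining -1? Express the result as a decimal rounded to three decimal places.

|-x⟩ = (|0⟩ - |1⟩)/√2, so ⟨-x|ψ⟩ = (-3) / (√2·√29).
P = |-3|² / 58 = 9/58.

0.155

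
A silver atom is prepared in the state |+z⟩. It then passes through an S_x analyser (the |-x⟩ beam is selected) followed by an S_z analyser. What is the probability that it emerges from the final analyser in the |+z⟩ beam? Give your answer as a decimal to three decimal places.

First analyser (S_x): from |+z⟩, P(|-x⟩) = 1/2.
After stage 1 the state is |-x⟩; P(|+z⟩) = |⟨+z|-x⟩|² = 1/2.
Joint probability = 1/2 × 1/2 = 0.250.

0.250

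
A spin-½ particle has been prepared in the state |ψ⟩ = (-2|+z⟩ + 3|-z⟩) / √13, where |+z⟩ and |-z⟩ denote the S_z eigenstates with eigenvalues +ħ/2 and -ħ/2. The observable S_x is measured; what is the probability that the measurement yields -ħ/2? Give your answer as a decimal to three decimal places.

0.962

|-x⟩ = (|+z⟩ - |-z⟩)/√2, so ⟨-x|ψ⟩ = (-5) / (√2·√13).
P = |-5|² / 26 = 25/26.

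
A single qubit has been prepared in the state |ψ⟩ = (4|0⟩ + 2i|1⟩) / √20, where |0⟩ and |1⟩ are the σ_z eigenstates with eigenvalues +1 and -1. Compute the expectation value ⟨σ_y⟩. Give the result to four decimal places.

0.8000

⟨σ_y⟩ = 2 Im(a* b)/(|a|²+|b|²) with a = 4, b = 2i.
a* b = 8i, so ⟨σ_y⟩ = 16/20.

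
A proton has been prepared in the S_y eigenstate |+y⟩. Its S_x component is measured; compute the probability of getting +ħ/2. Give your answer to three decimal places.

0.500

In the S_z basis, |+y⟩ = (|↑⟩ + i|↓⟩)/√2 and |+x⟩ = (|↑⟩ + |↓⟩)/√2.
|⟨+x|+y⟩|² = 1/2.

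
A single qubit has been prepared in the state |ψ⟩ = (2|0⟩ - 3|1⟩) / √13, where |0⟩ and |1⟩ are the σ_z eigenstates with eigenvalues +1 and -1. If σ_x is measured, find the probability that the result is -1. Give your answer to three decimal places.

0.962

|-x⟩ = (|0⟩ - |1⟩)/√2, so ⟨-x|ψ⟩ = (5) / (√2·√13).
P = |5|² / 26 = 25/26.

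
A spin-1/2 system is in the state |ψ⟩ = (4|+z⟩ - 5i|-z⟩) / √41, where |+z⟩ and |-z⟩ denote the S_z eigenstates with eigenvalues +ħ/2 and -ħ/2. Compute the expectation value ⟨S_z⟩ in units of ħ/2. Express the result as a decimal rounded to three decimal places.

-0.220

⟨σ_z⟩ = |a|² - |b|² divided by |a|²+|b|², with a, b the |+z⟩, |-z⟩ amplitudes.
= (16 - 25)/41 = -9/41.
⟨S_z⟩ = (ħ/2)·⟨σ_z⟩.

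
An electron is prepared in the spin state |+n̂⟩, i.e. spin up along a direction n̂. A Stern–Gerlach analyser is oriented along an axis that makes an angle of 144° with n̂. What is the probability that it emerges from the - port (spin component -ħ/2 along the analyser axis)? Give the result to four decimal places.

0.9045

For spin-½, the probability of finding spin-up along an axis at angle θ to the initial spin direction is cos²(θ/2); spin-down is sin²(θ/2).
θ = 144°, so P = sin²(72°) ≈ 0.9045.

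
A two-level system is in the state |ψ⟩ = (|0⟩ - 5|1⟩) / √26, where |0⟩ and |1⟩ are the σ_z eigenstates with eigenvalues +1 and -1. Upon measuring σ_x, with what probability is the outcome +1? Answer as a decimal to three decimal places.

0.308

|+x⟩ = (|0⟩ + |1⟩)/√2, so ⟨+x|ψ⟩ = (-4) / (√2·√26).
P = |-4|² / 52 = 16/52.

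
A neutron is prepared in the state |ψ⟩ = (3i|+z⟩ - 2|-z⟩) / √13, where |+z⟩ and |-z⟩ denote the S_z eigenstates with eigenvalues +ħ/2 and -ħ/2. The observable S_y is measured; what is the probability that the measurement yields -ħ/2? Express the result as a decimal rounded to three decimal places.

|-y⟩ = (|+z⟩ - i|-z⟩)/√2, so ⟨-y|ψ⟩ = (i) / (√2·√13).
P = |i|² / 26 = 1/26.

0.038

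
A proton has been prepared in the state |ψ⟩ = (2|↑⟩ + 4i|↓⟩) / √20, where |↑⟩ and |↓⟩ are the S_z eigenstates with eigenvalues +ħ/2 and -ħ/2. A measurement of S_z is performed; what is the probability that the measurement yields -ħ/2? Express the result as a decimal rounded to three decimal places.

0.800

The -ħ/2 outcome corresponds to |↓⟩. Its amplitude in |ψ⟩ is 4i/√20.
P = |4i|² / 20 = 16/20.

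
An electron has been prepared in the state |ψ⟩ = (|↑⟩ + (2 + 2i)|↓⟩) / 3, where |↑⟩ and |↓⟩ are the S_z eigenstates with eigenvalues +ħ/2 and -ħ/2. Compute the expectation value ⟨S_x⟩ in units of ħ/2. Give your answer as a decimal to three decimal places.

⟨σ_x⟩ = 2 Re(a* b)/(|a|²+|b|²) with a = 1, b = (2 + 2i).
a* b = (2 + 2i), so ⟨σ_x⟩ = 4/9.
⟨S_x⟩ = (ħ/2)·⟨σ_x⟩.

0.444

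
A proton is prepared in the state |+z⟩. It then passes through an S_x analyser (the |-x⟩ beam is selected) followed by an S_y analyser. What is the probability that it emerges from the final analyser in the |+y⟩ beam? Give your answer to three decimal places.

0.250

First analyser (S_x): from |+z⟩, P(|-x⟩) = 1/2.
After stage 1 the state is |-x⟩; P(|+y⟩) = |⟨+y|-x⟩|² = 1/2.
Joint probability = 1/2 × 1/2 = 0.250.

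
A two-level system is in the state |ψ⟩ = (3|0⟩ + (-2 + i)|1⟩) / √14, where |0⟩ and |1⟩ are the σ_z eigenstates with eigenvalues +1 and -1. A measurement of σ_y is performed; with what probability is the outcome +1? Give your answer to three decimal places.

0.714

|+y⟩ = (|0⟩ + i|1⟩)/√2, so ⟨+y|ψ⟩ = (4 + 2i) / (√2·√14).
P = |4 + 2i|² / 28 = 20/28.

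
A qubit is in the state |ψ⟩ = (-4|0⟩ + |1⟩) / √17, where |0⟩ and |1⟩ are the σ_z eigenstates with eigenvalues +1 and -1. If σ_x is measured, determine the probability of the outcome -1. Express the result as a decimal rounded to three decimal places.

0.735

|-x⟩ = (|0⟩ - |1⟩)/√2, so ⟨-x|ψ⟩ = (-5) / (√2·√17).
P = |-5|² / 34 = 25/34.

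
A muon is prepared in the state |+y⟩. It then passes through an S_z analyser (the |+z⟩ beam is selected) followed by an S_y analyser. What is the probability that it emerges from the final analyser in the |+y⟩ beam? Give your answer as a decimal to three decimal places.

First analyser (S_z): from |+y⟩, P(|+z⟩) = 1/2.
After stage 1 the state is |+z⟩; P(|+y⟩) = |⟨+y|+z⟩|² = 1/2.
Joint probability = 1/2 × 1/2 = 0.250.

0.250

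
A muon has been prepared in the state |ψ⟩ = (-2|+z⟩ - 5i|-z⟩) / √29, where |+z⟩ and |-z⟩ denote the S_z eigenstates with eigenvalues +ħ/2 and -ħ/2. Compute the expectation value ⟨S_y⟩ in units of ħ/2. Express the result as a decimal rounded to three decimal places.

0.690

⟨σ_y⟩ = 2 Im(a* b)/(|a|²+|b|²) with a = -2, b = -5i.
a* b = 10i, so ⟨σ_y⟩ = 20/29.
⟨S_y⟩ = (ħ/2)·⟨σ_y⟩.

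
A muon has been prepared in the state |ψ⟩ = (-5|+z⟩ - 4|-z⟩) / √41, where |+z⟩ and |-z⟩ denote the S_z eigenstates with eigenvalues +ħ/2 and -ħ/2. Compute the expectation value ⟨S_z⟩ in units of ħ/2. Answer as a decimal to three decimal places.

0.220

⟨σ_z⟩ = |a|² - |b|² divided by |a|²+|b|², with a, b the |+z⟩, |-z⟩ amplitudes.
= (25 - 16)/41 = 9/41.
⟨S_z⟩ = (ħ/2)·⟨σ_z⟩.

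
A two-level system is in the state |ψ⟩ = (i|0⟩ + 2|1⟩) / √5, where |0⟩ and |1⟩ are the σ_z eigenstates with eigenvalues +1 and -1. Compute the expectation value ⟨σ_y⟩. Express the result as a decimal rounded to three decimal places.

⟨σ_y⟩ = 2 Im(a* b)/(|a|²+|b|²) with a = i, b = 2.
a* b = -2i, so ⟨σ_y⟩ = -4/5.

-0.800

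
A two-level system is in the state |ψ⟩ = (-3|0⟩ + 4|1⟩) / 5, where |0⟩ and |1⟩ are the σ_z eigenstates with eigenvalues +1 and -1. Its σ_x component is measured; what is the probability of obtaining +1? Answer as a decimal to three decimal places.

|+x⟩ = (|0⟩ + |1⟩)/√2, so ⟨+x|ψ⟩ = (1) / (√2·5).
P = |1|² / 50 = 1/50.

0.020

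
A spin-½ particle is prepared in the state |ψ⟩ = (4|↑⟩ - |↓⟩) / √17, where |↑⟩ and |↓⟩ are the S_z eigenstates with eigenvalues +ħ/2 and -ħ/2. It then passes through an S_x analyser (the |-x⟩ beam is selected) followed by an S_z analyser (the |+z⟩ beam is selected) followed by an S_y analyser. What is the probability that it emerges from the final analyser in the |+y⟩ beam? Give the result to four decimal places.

0.1838

First analyser (S_x): P(|-x⟩) = |⟨-x|ψ⟩|² = 25/34.
After stage 1 the state is |-x⟩; P(|+z⟩) = |⟨+z|-x⟩|² = 1/2.
After stage 2 the state is |+z⟩; P(|+y⟩) = |⟨+y|+z⟩|² = 1/2.
Joint probability = 25/34 × 1/2 × 1/2 = 0.1838.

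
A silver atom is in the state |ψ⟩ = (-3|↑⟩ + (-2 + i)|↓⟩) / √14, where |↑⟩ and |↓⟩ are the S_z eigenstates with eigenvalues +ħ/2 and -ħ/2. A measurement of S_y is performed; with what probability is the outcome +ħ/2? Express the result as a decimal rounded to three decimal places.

|+y⟩ = (|↑⟩ + i|↓⟩)/√2, so ⟨+y|ψ⟩ = (-2 + 2i) / (√2·√14).
P = |-2 + 2i|² / 28 = 8/28.

0.286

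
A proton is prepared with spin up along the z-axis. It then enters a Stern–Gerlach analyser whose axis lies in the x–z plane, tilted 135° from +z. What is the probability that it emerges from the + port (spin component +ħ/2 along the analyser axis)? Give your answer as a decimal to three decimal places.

For spin-½, the probability of finding spin-up along an axis at angle θ to the initial spin direction is cos²(θ/2); spin-down is sin²(θ/2).
θ = 135°, so P = cos²(67.5°) ≈ 0.146.

0.146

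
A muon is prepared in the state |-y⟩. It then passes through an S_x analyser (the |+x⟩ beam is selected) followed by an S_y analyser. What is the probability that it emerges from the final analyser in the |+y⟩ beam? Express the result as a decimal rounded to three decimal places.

0.250

First analyser (S_x): from |-y⟩, P(|+x⟩) = 1/2.
After stage 1 the state is |+x⟩; P(|+y⟩) = |⟨+y|+x⟩|² = 1/2.
Joint probability = 1/2 × 1/2 = 0.250.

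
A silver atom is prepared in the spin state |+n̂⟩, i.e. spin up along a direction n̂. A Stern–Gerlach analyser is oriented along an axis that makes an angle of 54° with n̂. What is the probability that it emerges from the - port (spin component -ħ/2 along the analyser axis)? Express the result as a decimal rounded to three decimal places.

0.206

For spin-½, the probability of finding spin-up along an axis at angle θ to the initial spin direction is cos²(θ/2); spin-down is sin²(θ/2).
θ = 54°, so P = sin²(27°) ≈ 0.206.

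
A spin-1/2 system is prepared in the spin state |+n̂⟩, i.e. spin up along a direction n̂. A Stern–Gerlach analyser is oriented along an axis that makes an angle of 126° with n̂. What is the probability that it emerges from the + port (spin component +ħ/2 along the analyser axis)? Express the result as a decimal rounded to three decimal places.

0.206

For spin-½, the probability of finding spin-up along an axis at angle θ to the initial spin direction is cos²(θ/2); spin-down is sin²(θ/2).
θ = 126°, so P = cos²(63°) ≈ 0.206.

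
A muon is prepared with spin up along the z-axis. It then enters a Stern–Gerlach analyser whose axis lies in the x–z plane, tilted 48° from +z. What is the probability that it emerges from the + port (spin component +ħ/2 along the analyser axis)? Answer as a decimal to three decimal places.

For spin-½, the probability of finding spin-up along an axis at angle θ to the initial spin direction is cos²(θ/2); spin-down is sin²(θ/2).
θ = 48°, so P = cos²(24°) ≈ 0.835.

0.835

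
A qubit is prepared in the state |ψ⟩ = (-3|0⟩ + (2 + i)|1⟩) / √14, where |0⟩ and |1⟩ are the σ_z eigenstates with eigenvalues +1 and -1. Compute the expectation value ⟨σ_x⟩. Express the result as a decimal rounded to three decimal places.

-0.857

⟨σ_x⟩ = 2 Re(a* b)/(|a|²+|b|²) with a = -3, b = (2 + i).
a* b = (-6 - 3i), so ⟨σ_x⟩ = -12/14.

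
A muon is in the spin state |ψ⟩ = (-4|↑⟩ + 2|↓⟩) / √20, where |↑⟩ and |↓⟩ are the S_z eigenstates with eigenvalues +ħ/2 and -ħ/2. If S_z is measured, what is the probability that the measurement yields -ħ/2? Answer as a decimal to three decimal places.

The -ħ/2 outcome corresponds to |↓⟩. Its amplitude in |ψ⟩ is 2/√20.
P = |2|² / 20 = 4/20.

0.200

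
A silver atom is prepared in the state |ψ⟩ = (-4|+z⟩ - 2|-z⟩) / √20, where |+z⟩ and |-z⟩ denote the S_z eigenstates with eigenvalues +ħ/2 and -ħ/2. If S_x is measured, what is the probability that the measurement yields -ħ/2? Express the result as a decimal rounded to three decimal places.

0.100

|-x⟩ = (|+z⟩ - |-z⟩)/√2, so ⟨-x|ψ⟩ = (-2) / (√2·√20).
P = |-2|² / 40 = 4/40.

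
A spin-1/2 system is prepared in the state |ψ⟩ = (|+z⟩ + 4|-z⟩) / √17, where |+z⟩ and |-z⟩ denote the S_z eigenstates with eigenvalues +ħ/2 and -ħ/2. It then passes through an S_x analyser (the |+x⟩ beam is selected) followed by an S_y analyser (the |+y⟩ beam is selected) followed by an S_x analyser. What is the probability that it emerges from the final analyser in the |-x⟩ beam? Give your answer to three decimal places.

0.184

First analyser (S_x): P(|+x⟩) = |⟨+x|ψ⟩|² = 25/34.
After stage 1 the state is |+x⟩; P(|+y⟩) = |⟨+y|+x⟩|² = 1/2.
After stage 2 the state is |+y⟩; P(|-x⟩) = |⟨-x|+y⟩|² = 1/2.
Joint probability = 25/34 × 1/2 × 1/2 = 0.184.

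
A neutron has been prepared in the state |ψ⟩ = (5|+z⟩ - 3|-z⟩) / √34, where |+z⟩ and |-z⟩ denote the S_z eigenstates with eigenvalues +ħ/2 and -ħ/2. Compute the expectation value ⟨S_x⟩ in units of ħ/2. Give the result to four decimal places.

⟨σ_x⟩ = 2 Re(a* b)/(|a|²+|b|²) with a = 5, b = -3.
a* b = -15, so ⟨σ_x⟩ = -30/34.
⟨S_x⟩ = (ħ/2)·⟨σ_x⟩.

-0.8824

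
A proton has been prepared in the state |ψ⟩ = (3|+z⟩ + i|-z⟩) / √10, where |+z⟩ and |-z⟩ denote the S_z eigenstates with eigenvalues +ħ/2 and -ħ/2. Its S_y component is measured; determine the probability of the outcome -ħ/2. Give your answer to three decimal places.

|-y⟩ = (|+z⟩ - i|-z⟩)/√2, so ⟨-y|ψ⟩ = (2) / (√2·√10).
P = |2|² / 20 = 4/20.

0.200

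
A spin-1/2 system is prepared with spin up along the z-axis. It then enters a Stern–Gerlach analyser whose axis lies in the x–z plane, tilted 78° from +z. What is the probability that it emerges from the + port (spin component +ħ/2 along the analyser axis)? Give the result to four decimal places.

0.6040

For spin-½, the probability of finding spin-up along an axis at angle θ to the initial spin direction is cos²(θ/2); spin-down is sin²(θ/2).
θ = 78°, so P = cos²(39°) ≈ 0.6040.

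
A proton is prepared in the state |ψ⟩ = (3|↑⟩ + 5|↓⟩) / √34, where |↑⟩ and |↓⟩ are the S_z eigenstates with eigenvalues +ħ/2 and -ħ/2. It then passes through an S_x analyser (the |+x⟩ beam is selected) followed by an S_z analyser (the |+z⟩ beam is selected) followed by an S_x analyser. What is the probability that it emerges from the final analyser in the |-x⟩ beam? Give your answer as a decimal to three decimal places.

First analyser (S_x): P(|+x⟩) = |⟨+x|ψ⟩|² = 64/68.
After stage 1 the state is |+x⟩; P(|+z⟩) = |⟨+z|+x⟩|² = 1/2.
After stage 2 the state is |+z⟩; P(|-x⟩) = |⟨-x|+z⟩|² = 1/2.
Joint probability = 64/68 × 1/2 × 1/2 = 0.235.

0.235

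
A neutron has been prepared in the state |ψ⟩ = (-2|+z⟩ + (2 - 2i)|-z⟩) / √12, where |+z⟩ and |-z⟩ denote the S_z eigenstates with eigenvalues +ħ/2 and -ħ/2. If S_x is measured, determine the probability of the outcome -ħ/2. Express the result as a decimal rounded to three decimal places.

0.833

|-x⟩ = (|+z⟩ - |-z⟩)/√2, so ⟨-x|ψ⟩ = (-4 + 2i) / (√2·√12).
P = |-4 + 2i|² / 24 = 20/24.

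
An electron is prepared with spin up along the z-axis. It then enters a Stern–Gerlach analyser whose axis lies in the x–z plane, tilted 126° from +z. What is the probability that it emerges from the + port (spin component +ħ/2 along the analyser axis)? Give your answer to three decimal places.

For spin-½, the probability of finding spin-up along an axis at angle θ to the initial spin direction is cos²(θ/2); spin-down is sin²(θ/2).
θ = 126°, so P = cos²(63°) ≈ 0.206.

0.206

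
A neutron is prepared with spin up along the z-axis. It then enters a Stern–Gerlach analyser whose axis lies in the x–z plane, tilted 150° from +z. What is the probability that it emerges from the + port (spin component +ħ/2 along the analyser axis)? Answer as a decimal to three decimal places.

0.067

For spin-½, the probability of finding spin-up along an axis at angle θ to the initial spin direction is cos²(θ/2); spin-down is sin²(θ/2).
θ = 150°, so P = cos²(75°) ≈ 0.067.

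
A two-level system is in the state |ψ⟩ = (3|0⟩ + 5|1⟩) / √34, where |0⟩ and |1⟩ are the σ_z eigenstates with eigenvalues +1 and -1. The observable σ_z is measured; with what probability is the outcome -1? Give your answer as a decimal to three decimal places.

0.735

The -1 outcome corresponds to |1⟩. Its amplitude in |ψ⟩ is 5/√34.
P = |5|² / 34 = 25/34.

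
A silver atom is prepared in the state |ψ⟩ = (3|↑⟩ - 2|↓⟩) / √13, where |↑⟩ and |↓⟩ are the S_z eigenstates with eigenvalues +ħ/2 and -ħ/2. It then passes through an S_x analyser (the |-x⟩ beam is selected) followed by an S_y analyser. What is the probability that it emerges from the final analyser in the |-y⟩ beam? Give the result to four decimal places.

First analyser (S_x): P(|-x⟩) = |⟨-x|ψ⟩|² = 25/26.
After stage 1 the state is |-x⟩; P(|-y⟩) = |⟨-y|-x⟩|² = 1/2.
Joint probability = 25/26 × 1/2 = 0.4808.

0.4808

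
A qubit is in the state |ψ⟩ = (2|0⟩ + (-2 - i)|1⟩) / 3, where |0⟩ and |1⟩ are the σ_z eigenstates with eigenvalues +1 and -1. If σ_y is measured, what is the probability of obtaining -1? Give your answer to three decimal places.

|-y⟩ = (|0⟩ - i|1⟩)/√2, so ⟨-y|ψ⟩ = (3 - 2i) / (√2·3).
P = |3 - 2i|² / 18 = 13/18.

0.722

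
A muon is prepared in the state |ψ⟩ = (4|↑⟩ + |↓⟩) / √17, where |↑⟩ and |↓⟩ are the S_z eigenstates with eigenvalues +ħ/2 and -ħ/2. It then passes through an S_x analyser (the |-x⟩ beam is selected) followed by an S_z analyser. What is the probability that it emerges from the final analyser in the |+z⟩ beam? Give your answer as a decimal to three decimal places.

0.132

First analyser (S_x): P(|-x⟩) = |⟨-x|ψ⟩|² = 9/34.
After stage 1 the state is |-x⟩; P(|+z⟩) = |⟨+z|-x⟩|² = 1/2.
Joint probability = 9/34 × 1/2 = 0.132.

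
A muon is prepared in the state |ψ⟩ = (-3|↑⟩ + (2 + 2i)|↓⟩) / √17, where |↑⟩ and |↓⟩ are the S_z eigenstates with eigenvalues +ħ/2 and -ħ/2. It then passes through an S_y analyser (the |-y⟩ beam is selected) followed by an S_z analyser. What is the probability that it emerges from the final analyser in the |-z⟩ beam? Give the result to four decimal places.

0.4265

First analyser (S_y): P(|-y⟩) = |⟨-y|ψ⟩|² = 29/34.
After stage 1 the state is |-y⟩; P(|-z⟩) = |⟨-z|-y⟩|² = 1/2.
Joint probability = 29/34 × 1/2 = 0.4265.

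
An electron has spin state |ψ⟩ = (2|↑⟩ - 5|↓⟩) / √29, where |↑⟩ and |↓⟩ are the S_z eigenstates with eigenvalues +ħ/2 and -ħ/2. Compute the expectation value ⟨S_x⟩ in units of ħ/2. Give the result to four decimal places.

-0.6897

⟨σ_x⟩ = 2 Re(a* b)/(|a|²+|b|²) with a = 2, b = -5.
a* b = -10, so ⟨σ_x⟩ = -20/29.
⟨S_x⟩ = (ħ/2)·⟨σ_x⟩.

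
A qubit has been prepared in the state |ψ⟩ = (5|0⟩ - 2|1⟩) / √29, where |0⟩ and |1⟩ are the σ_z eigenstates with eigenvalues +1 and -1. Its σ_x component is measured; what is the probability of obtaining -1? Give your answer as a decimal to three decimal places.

0.845

|-x⟩ = (|0⟩ - |1⟩)/√2, so ⟨-x|ψ⟩ = (7) / (√2·√29).
P = |7|² / 58 = 49/58.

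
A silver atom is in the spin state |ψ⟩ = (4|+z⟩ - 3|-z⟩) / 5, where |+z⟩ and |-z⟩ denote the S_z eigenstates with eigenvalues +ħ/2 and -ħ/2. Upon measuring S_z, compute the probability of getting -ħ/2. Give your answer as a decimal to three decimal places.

0.360

The -ħ/2 outcome corresponds to |-z⟩. Its amplitude in |ψ⟩ is -3/5.
P = |-3|² / 25 = 9/25.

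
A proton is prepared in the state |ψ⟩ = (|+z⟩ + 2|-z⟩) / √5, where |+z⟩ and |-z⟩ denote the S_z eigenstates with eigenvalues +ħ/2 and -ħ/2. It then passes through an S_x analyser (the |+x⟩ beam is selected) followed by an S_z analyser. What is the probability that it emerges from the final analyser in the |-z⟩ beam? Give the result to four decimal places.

0.4500

First analyser (S_x): P(|+x⟩) = |⟨+x|ψ⟩|² = 9/10.
After stage 1 the state is |+x⟩; P(|-z⟩) = |⟨-z|+x⟩|² = 1/2.
Joint probability = 9/10 × 1/2 = 0.4500.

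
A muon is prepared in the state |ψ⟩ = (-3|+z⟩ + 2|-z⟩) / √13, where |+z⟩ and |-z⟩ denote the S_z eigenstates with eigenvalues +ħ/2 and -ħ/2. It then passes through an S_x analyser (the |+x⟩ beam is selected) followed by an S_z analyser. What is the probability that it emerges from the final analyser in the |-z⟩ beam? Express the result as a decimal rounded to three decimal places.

0.019

First analyser (S_x): P(|+x⟩) = |⟨+x|ψ⟩|² = 1/26.
After stage 1 the state is |+x⟩; P(|-z⟩) = |⟨-z|+x⟩|² = 1/2.
Joint probability = 1/26 × 1/2 = 0.019.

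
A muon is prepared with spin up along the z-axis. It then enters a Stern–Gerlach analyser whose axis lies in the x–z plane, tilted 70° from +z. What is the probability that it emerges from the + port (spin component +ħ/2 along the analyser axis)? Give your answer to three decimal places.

For spin-½, the probability of finding spin-up along an axis at angle θ to the initial spin direction is cos²(θ/2); spin-down is sin²(θ/2).
θ = 70°, so P = cos²(35°) ≈ 0.671.

0.671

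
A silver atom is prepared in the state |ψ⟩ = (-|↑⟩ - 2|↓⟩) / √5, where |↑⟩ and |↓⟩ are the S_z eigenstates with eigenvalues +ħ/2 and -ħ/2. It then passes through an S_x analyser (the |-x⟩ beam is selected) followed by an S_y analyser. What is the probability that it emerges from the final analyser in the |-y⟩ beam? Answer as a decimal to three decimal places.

0.050

First analyser (S_x): P(|-x⟩) = |⟨-x|ψ⟩|² = 1/10.
After stage 1 the state is |-x⟩; P(|-y⟩) = |⟨-y|-x⟩|² = 1/2.
Joint probability = 1/10 × 1/2 = 0.050.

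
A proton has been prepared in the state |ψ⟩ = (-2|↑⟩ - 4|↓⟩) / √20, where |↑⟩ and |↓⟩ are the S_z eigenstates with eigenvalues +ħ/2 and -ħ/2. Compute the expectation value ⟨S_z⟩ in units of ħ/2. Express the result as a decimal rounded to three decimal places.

⟨σ_z⟩ = |a|² - |b|² divided by |a|²+|b|², with a, b the |↑⟩, |↓⟩ amplitudes.
= (4 - 16)/20 = -12/20.
⟨S_z⟩ = (ħ/2)·⟨σ_z⟩.

-0.600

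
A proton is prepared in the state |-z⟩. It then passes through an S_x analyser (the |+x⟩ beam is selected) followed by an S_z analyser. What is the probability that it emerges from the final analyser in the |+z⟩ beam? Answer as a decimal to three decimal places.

First analyser (S_x): from |-z⟩, P(|+x⟩) = 1/2.
After stage 1 the state is |+x⟩; P(|+z⟩) = |⟨+z|+x⟩|² = 1/2.
Joint probability = 1/2 × 1/2 = 0.250.

0.250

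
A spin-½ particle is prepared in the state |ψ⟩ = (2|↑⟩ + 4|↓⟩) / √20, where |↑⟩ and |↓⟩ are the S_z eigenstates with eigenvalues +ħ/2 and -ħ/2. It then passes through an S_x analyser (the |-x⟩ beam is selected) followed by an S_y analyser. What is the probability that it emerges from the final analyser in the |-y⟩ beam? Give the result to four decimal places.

0.0500

First analyser (S_x): P(|-x⟩) = |⟨-x|ψ⟩|² = 4/40.
After stage 1 the state is |-x⟩; P(|-y⟩) = |⟨-y|-x⟩|² = 1/2.
Joint probability = 4/40 × 1/2 = 0.0500.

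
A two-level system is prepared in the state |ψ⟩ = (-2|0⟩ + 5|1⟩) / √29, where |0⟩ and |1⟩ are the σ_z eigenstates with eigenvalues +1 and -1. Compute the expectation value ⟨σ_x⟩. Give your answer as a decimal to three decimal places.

-0.690

⟨σ_x⟩ = 2 Re(a* b)/(|a|²+|b|²) with a = -2, b = 5.
a* b = -10, so ⟨σ_x⟩ = -20/29.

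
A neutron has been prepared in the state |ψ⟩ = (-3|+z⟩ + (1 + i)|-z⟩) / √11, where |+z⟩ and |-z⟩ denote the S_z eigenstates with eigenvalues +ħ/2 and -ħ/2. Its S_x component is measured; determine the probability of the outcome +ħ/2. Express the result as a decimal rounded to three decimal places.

|+x⟩ = (|+z⟩ + |-z⟩)/√2, so ⟨+x|ψ⟩ = (-2 + i) / (√2·√11).
P = |-2 + i|² / 22 = 5/22.

0.227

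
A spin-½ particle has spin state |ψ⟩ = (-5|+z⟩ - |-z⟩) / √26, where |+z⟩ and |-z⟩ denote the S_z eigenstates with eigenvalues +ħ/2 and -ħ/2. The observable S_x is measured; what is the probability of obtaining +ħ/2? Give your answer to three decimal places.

0.692

|+x⟩ = (|+z⟩ + |-z⟩)/√2, so ⟨+x|ψ⟩ = (-6) / (√2·√26).
P = |-6|² / 52 = 36/52.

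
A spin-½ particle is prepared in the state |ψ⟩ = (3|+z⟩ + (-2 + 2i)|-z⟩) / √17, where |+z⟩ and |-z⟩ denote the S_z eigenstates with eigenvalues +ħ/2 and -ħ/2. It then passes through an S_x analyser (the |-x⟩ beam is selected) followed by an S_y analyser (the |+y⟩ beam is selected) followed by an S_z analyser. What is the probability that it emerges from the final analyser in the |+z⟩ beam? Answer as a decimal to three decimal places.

0.213

First analyser (S_x): P(|-x⟩) = |⟨-x|ψ⟩|² = 29/34.
After stage 1 the state is |-x⟩; P(|+y⟩) = |⟨+y|-x⟩|² = 1/2.
After stage 2 the state is |+y⟩; P(|+z⟩) = |⟨+z|+y⟩|² = 1/2.
Joint probability = 29/34 × 1/2 × 1/2 = 0.213.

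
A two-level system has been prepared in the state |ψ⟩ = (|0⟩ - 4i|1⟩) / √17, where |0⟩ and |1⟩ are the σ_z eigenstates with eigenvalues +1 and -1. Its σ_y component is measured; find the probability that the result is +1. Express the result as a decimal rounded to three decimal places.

0.265

|+y⟩ = (|0⟩ + i|1⟩)/√2, so ⟨+y|ψ⟩ = (-3) / (√2·√17).
P = |-3|² / 34 = 9/34.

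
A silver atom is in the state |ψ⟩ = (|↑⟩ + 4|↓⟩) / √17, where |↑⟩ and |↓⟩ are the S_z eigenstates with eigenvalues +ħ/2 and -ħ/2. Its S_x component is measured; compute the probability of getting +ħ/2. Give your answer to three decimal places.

0.735

|+x⟩ = (|↑⟩ + |↓⟩)/√2, so ⟨+x|ψ⟩ = (5) / (√2·√17).
P = |5|² / 34 = 25/34.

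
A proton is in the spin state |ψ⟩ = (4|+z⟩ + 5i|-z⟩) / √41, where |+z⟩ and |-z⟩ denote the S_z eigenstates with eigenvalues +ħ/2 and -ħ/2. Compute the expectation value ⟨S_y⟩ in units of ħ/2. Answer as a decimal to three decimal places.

⟨σ_y⟩ = 2 Im(a* b)/(|a|²+|b|²) with a = 4, b = 5i.
a* b = 20i, so ⟨σ_y⟩ = 40/41.
⟨S_y⟩ = (ħ/2)·⟨σ_y⟩.

0.976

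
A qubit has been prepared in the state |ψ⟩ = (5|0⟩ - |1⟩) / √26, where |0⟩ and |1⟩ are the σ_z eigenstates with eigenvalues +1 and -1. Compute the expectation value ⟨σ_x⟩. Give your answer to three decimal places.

⟨σ_x⟩ = 2 Re(a* b)/(|a|²+|b|²) with a = 5, b = -1.
a* b = -5, so ⟨σ_x⟩ = -10/26.

-0.385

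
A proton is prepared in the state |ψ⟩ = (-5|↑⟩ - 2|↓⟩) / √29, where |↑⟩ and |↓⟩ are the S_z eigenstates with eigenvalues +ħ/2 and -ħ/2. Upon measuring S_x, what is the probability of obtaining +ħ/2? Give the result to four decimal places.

0.8448

|+x⟩ = (|↑⟩ + |↓⟩)/√2, so ⟨+x|ψ⟩ = (-7) / (√2·√29).
P = |-7|² / 58 = 49/58.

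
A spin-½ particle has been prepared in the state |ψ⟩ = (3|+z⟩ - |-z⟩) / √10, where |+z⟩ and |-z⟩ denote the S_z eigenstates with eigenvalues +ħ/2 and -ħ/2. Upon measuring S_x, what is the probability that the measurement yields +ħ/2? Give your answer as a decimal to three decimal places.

0.200

|+x⟩ = (|+z⟩ + |-z⟩)/√2, so ⟨+x|ψ⟩ = (2) / (√2·√10).
P = |2|² / 20 = 4/20.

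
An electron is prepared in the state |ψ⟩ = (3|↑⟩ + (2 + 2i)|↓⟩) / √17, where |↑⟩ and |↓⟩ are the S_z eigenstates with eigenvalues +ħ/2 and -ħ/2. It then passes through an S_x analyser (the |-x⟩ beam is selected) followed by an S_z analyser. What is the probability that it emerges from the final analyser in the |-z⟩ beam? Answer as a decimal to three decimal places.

0.074

First analyser (S_x): P(|-x⟩) = |⟨-x|ψ⟩|² = 5/34.
After stage 1 the state is |-x⟩; P(|-z⟩) = |⟨-z|-x⟩|² = 1/2.
Joint probability = 5/34 × 1/2 = 0.074.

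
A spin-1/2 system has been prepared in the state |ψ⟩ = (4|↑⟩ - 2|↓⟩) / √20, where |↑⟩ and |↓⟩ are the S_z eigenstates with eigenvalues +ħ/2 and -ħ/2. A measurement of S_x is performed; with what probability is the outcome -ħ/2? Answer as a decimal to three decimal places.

0.900

|-x⟩ = (|↑⟩ - |↓⟩)/√2, so ⟨-x|ψ⟩ = (6) / (√2·√20).
P = |6|² / 40 = 36/40.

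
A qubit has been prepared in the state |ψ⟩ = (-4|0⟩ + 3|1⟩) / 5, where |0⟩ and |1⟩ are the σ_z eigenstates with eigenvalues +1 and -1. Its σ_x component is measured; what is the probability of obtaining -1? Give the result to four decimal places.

0.9800

|-x⟩ = (|0⟩ - |1⟩)/√2, so ⟨-x|ψ⟩ = (-7) / (√2·5).
P = |-7|² / 50 = 49/50.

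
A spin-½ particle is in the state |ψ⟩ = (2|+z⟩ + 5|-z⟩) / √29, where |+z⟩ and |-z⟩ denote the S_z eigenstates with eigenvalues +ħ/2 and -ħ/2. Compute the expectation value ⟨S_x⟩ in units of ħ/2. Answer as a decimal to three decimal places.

0.690

⟨σ_x⟩ = 2 Re(a* b)/(|a|²+|b|²) with a = 2, b = 5.
a* b = 10, so ⟨σ_x⟩ = 20/29.
⟨S_x⟩ = (ħ/2)·⟨σ_x⟩.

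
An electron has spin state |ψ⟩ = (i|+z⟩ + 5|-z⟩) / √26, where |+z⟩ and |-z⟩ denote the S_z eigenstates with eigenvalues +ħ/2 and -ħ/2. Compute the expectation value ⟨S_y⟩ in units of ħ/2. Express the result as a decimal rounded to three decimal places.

⟨σ_y⟩ = 2 Im(a* b)/(|a|²+|b|²) with a = i, b = 5.
a* b = -5i, so ⟨σ_y⟩ = -10/26.
⟨S_y⟩ = (ħ/2)·⟨σ_y⟩.

-0.385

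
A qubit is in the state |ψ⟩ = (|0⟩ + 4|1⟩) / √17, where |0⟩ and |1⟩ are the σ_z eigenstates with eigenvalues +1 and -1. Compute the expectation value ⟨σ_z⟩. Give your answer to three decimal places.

⟨σ_z⟩ = |a|² - |b|² divided by |a|²+|b|², with a, b the |0⟩, |1⟩ amplitudes.
= (1 - 16)/17 = -15/17.

-0.882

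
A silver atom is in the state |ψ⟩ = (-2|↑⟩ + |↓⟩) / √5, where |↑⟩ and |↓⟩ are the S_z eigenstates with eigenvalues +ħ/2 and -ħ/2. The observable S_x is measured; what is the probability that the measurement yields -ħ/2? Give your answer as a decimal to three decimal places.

|-x⟩ = (|↑⟩ - |↓⟩)/√2, so ⟨-x|ψ⟩ = (-3) / (√2·√5).
P = |-3|² / 10 = 9/10.

0.900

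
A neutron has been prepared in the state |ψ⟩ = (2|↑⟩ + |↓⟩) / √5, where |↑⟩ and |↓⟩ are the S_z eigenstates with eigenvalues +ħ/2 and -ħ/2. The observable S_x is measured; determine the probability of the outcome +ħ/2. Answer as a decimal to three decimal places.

0.900

|+x⟩ = (|↑⟩ + |↓⟩)/√2, so ⟨+x|ψ⟩ = (3) / (√2·√5).
P = |3|² / 10 = 9/10.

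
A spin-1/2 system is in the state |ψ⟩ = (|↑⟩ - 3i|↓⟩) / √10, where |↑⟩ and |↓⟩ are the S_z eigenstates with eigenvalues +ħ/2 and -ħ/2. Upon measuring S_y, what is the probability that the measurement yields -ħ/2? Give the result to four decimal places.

0.8000

|-y⟩ = (|↑⟩ - i|↓⟩)/√2, so ⟨-y|ψ⟩ = (4) / (√2·√10).
P = |4|² / 20 = 16/20.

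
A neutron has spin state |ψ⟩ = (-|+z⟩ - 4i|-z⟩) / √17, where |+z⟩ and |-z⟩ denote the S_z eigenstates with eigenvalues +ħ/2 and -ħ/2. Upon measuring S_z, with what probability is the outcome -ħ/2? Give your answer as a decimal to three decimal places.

0.941

The -ħ/2 outcome corresponds to |-z⟩. Its amplitude in |ψ⟩ is -4i/√17.
P = |-4i|² / 17 = 16/17.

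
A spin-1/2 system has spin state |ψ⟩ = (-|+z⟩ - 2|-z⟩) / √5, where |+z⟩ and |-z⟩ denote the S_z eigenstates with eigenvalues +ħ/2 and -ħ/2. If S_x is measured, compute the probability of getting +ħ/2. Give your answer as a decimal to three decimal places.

|+x⟩ = (|+z⟩ + |-z⟩)/√2, so ⟨+x|ψ⟩ = (-3) / (√2·√5).
P = |-3|² / 10 = 9/10.

0.900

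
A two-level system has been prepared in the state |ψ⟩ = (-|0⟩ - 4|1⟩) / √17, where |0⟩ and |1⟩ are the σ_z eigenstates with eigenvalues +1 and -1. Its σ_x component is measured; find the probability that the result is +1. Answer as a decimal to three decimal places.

|+x⟩ = (|0⟩ + |1⟩)/√2, so ⟨+x|ψ⟩ = (-5) / (√2·√17).
P = |-5|² / 34 = 25/34.

0.735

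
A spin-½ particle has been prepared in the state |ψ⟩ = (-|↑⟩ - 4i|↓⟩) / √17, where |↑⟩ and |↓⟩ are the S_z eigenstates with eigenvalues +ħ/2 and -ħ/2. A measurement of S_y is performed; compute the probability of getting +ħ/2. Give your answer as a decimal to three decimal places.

0.735

|+y⟩ = (|↑⟩ + i|↓⟩)/√2, so ⟨+y|ψ⟩ = (-5) / (√2·√17).
P = |-5|² / 34 = 25/34.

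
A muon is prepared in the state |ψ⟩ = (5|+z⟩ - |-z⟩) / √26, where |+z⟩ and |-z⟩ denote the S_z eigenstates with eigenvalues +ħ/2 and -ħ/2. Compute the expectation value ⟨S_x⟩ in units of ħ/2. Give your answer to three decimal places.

-0.385

⟨σ_x⟩ = 2 Re(a* b)/(|a|²+|b|²) with a = 5, b = -1.
a* b = -5, so ⟨σ_x⟩ = -10/26.
⟨S_x⟩ = (ħ/2)·⟨σ_x⟩.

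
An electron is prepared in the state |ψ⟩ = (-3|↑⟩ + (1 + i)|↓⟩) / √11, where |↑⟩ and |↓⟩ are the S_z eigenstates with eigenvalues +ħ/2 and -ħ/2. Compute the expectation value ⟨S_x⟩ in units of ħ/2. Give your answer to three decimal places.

-0.545

⟨σ_x⟩ = 2 Re(a* b)/(|a|²+|b|²) with a = -3, b = (1 + i).
a* b = (-3 - 3i), so ⟨σ_x⟩ = -6/11.
⟨S_x⟩ = (ħ/2)·⟨σ_x⟩.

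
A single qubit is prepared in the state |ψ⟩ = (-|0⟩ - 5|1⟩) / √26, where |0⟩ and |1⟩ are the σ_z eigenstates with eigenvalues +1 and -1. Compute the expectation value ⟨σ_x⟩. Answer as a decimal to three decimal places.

0.385

⟨σ_x⟩ = 2 Re(a* b)/(|a|²+|b|²) with a = -1, b = -5.
a* b = 5, so ⟨σ_x⟩ = 10/26.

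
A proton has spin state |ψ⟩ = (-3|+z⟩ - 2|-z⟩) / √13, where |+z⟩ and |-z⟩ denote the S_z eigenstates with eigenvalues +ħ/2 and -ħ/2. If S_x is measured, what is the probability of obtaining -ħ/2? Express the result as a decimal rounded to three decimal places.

0.038

|-x⟩ = (|+z⟩ - |-z⟩)/√2, so ⟨-x|ψ⟩ = (-1) / (√2·√13).
P = |-1|² / 26 = 1/26.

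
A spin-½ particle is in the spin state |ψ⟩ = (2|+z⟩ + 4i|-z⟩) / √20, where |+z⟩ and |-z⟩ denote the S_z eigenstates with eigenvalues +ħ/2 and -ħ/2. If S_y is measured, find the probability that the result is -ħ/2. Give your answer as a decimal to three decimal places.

0.100

|-y⟩ = (|+z⟩ - i|-z⟩)/√2, so ⟨-y|ψ⟩ = (-2) / (√2·√20).
P = |-2|² / 40 = 4/40.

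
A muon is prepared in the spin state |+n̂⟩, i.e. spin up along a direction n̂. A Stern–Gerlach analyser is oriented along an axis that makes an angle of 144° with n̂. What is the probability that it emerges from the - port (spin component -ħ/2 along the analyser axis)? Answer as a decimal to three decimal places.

0.905

For spin-½, the probability of finding spin-up along an axis at angle θ to the initial spin direction is cos²(θ/2); spin-down is sin²(θ/2).
θ = 144°, so P = sin²(72°) ≈ 0.905.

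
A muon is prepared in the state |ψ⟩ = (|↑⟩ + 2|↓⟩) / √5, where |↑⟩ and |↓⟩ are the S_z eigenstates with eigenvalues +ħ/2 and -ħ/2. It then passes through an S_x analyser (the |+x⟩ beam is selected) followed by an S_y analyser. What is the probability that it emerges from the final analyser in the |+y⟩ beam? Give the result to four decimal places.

0.4500

First analyser (S_x): P(|+x⟩) = |⟨+x|ψ⟩|² = 9/10.
After stage 1 the state is |+x⟩; P(|+y⟩) = |⟨+y|+x⟩|² = 1/2.
Joint probability = 9/10 × 1/2 = 0.4500.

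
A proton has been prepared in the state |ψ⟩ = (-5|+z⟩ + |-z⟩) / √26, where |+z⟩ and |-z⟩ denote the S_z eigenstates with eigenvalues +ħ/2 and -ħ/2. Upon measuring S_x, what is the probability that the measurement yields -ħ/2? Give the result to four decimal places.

0.6923

|-x⟩ = (|+z⟩ - |-z⟩)/√2, so ⟨-x|ψ⟩ = (-6) / (√2·√26).
P = |-6|² / 52 = 36/52.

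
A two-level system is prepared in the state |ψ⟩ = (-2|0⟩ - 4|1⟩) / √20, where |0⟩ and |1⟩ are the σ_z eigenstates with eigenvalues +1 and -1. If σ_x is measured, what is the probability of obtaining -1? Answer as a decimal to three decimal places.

|-x⟩ = (|0⟩ - |1⟩)/√2, so ⟨-x|ψ⟩ = (2) / (√2·√20).
P = |2|² / 40 = 4/40.

0.100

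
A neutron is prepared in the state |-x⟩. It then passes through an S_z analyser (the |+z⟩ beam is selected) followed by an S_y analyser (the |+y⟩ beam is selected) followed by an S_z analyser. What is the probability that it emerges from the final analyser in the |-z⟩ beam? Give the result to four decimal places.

First analyser (S_z): from |-x⟩, P(|+z⟩) = 1/2.
After stage 1 the state is |+z⟩; P(|+y⟩) = |⟨+y|+z⟩|² = 1/2.
After stage 2 the state is |+y⟩; P(|-z⟩) = |⟨-z|+y⟩|² = 1/2.
Joint probability = 1/2 × 1/2 × 1/2 = 0.1250.

0.1250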